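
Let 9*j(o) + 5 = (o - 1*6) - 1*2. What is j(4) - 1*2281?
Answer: -2282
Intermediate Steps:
j(o) = -13/9 + o/9 (j(o) = -5/9 + ((o - 1*6) - 1*2)/9 = -5/9 + ((o - 6) - 2)/9 = -5/9 + ((-6 + o) - 2)/9 = -5/9 + (-8 + o)/9 = -5/9 + (-8/9 + o/9) = -13/9 + o/9)
j(4) - 1*2281 = (-13/9 + (⅑)*4) - 1*2281 = (-13/9 + 4/9) - 2281 = -1 - 2281 = -2282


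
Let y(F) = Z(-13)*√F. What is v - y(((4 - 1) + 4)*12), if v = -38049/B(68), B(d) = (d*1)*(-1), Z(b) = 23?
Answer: 38049/68 - 46*√21 ≈ 348.75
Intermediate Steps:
B(d) = -d (B(d) = d*(-1) = -d)
y(F) = 23*√F
v = 38049/68 (v = -38049/((-1*68)) = -38049/(-68) = -38049*(-1/68) = 38049/68 ≈ 559.54)
v - y(((4 - 1) + 4)*12) = 38049/68 - 23*√(((4 - 1) + 4)*12) = 38049/68 - 23*√((3 + 4)*12) = 38049/68 - 23*√(7*12) = 38049/68 - 23*√84 = 38049/68 - 23*2*√21 = 38049/68 - 46*√21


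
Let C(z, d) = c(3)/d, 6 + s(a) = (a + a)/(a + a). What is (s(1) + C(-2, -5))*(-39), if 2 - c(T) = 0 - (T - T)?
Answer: 1053/5 ≈ 210.60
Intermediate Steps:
c(T) = 2 (c(T) = 2 - (0 - (T - T)) = 2 - (0 - 1*0) = 2 - (0 + 0) = 2 - 1*0 = 2 + 0 = 2)
s(a) = -5 (s(a) = -6 + (a + a)/(a + a) = -6 + (2*a)/((2*a)) = -6 + (2*a)*(1/(2*a)) = -6 + 1 = -5)
C(z, d) = 2/d
(s(1) + C(-2, -5))*(-39) = (-5 + 2/(-5))*(-39) = (-5 + 2*(-⅕))*(-39) = (-5 - ⅖)*(-39) = -27/5*(-39) = 1053/5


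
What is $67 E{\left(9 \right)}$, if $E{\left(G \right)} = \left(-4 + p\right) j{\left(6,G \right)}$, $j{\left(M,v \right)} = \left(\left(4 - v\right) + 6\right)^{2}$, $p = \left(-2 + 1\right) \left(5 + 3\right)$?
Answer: $-804$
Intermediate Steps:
$p = -8$ ($p = \left(-1\right) 8 = -8$)
$j{\left(M,v \right)} = \left(10 - v\right)^{2}$
$E{\left(G \right)} = - 12 \left(-10 + G\right)^{2}$ ($E{\left(G \right)} = \left(-4 - 8\right) \left(-10 + G\right)^{2} = - 12 \left(-10 + G\right)^{2}$)
$67 E{\left(9 \right)} = 67 \left(- 12 \left(-10 + 9\right)^{2}\right) = 67 \left(- 12 \left(-1\right)^{2}\right) = 67 \left(\left(-12\right) 1\right) = 67 \left(-12\right) = -804$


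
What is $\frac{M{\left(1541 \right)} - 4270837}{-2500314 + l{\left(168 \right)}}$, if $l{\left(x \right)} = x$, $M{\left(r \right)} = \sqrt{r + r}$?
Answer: $\frac{4270837}{2500146} - \frac{\sqrt{3082}}{2500146} \approx 1.7082$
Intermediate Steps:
$M{\left(r \right)} = \sqrt{2} \sqrt{r}$ ($M{\left(r \right)} = \sqrt{2 r} = \sqrt{2} \sqrt{r}$)
$\frac{M{\left(1541 \right)} - 4270837}{-2500314 + l{\left(168 \right)}} = \frac{\sqrt{2} \sqrt{1541} - 4270837}{-2500314 + 168} = \frac{\sqrt{3082} - 4270837}{-2500146} = \left(-4270837 + \sqrt{3082}\right) \left(- \frac{1}{2500146}\right) = \frac{4270837}{2500146} - \frac{\sqrt{3082}}{2500146}$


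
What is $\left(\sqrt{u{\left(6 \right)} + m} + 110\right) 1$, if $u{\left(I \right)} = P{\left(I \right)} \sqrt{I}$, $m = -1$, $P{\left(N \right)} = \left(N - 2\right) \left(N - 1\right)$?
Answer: $110 + \sqrt{-1 + 20 \sqrt{6}} \approx 116.93$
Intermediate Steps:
$P{\left(N \right)} = \left(-1 + N\right) \left(-2 + N\right)$ ($P{\left(N \right)} = \left(-2 + N\right) \left(-1 + N\right) = \left(-1 + N\right) \left(-2 + N\right)$)
$u{\left(I \right)} = \sqrt{I} \left(2 + I^{2} - 3 I\right)$ ($u{\left(I \right)} = \left(2 + I^{2} - 3 I\right) \sqrt{I} = \sqrt{I} \left(2 + I^{2} - 3 I\right)$)
$\left(\sqrt{u{\left(6 \right)} + m} + 110\right) 1 = \left(\sqrt{\sqrt{6} \left(2 + 6^{2} - 18\right) - 1} + 110\right) 1 = \left(\sqrt{\sqrt{6} \left(2 + 36 - 18\right) - 1} + 110\right) 1 = \left(\sqrt{\sqrt{6} \cdot 20 - 1} + 110\right) 1 = \left(\sqrt{20 \sqrt{6} - 1} + 110\right) 1 = \left(\sqrt{-1 + 20 \sqrt{6}} + 110\right) 1 = \left(110 + \sqrt{-1 + 20 \sqrt{6}}\right) 1 = 110 + \sqrt{-1 + 20 \sqrt{6}}$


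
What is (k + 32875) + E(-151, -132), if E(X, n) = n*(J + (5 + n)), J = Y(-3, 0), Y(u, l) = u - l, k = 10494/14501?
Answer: 725568029/14501 ≈ 50036.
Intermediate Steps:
k = 10494/14501 (k = 10494*(1/14501) = 10494/14501 ≈ 0.72367)
J = -3 (J = -3 - 1*0 = -3 + 0 = -3)
E(X, n) = n*(2 + n) (E(X, n) = n*(-3 + (5 + n)) = n*(2 + n))
(k + 32875) + E(-151, -132) = (10494/14501 + 32875) - 132*(2 - 132) = 476730869/14501 - 132*(-130) = 476730869/14501 + 17160 = 725568029/14501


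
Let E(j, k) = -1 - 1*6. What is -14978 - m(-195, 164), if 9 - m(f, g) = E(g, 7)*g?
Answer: -16135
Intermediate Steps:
E(j, k) = -7 (E(j, k) = -1 - 6 = -7)
m(f, g) = 9 + 7*g (m(f, g) = 9 - (-7)*g = 9 + 7*g)
-14978 - m(-195, 164) = -14978 - (9 + 7*164) = -14978 - (9 + 1148) = -14978 - 1*1157 = -14978 - 1157 = -16135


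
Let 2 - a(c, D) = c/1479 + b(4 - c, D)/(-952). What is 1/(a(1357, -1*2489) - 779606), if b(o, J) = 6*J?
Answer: -41412/32285648473 ≈ -1.2827e-6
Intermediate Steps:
a(c, D) = 2 - c/1479 + 3*D/476 (a(c, D) = 2 - (c/1479 + (6*D)/(-952)) = 2 - (c*(1/1479) + (6*D)*(-1/952)) = 2 - (c/1479 - 3*D/476) = 2 - (-3*D/476 + c/1479) = 2 + (-c/1479 + 3*D/476) = 2 - c/1479 + 3*D/476)
1/(a(1357, -1*2489) - 779606) = 1/((2 - 1/1479*1357 + 3*(-1*2489)/476) - 779606) = 1/((2 - 1357/1479 + (3/476)*(-2489)) - 779606) = 1/((2 - 1357/1479 - 7467/476) - 779606) = 1/(-604801/41412 - 779606) = 1/(-32285648473/41412) = -41412/32285648473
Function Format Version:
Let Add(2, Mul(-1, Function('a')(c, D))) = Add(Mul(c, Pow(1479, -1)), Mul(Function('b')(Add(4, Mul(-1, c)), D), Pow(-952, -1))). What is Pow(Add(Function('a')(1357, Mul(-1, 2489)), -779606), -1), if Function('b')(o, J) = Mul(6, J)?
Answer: Rational(-41412, 32285648473) ≈ -1.2827e-6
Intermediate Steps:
Function('a')(c, D) = Add(2, Mul(Rational(-1, 1479), c), Mul(Rational(3, 476), D)) (Function('a')(c, D) = Add(2, Mul(-1, Add(Mul(c, Pow(1479, -1)), Mul(Mul(6, D), Pow(-952, -1))))) = Add(2, Mul(-1, Add(Mul(c, Rational(1, 1479)), Mul(Mul(6, D), Rational(-1, 952))))) = Add(2, Mul(-1, Add(Mul(Rational(1, 1479), c), Mul(Rational(-3, 476), D)))) = Add(2, Mul(-1, Add(Mul(Rational(-3, 476), D), Mul(Rational(1, 1479), c)))) = Add(2, Add(Mul(Rational(-1, 1479), c), Mul(Rational(3, 476), D))) = Add(2, Mul(Rational(-1, 1479), c), Mul(Rational(3, 476), D)))
Pow(Add(Function('a')(1357, Mul(-1, 2489)), -779606), -1) = Pow(Add(Add(2, Mul(Rational(-1, 1479), 1357), Mul(Rational(3, 476), Mul(-1, 2489))), -779606), -1) = Pow(Add(Add(2, Rational(-1357, 1479), Mul(Rational(3, 476), -2489)), -779606), -1) = Pow(Add(Add(2, Rational(-1357, 1479), Rational(-7467, 476)), -779606), -1) = Pow(Add(Rational(-604801, 41412), -779606), -1) = Pow(Rational(-32285648473, 41412), -1) = Rational(-41412, 32285648473)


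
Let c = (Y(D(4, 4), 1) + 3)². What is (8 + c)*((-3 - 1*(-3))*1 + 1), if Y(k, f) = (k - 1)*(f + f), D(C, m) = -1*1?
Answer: 9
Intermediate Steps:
D(C, m) = -1
Y(k, f) = 2*f*(-1 + k) (Y(k, f) = (-1 + k)*(2*f) = 2*f*(-1 + k))
c = 1 (c = (2*1*(-1 - 1) + 3)² = (2*1*(-2) + 3)² = (-4 + 3)² = (-1)² = 1)
(8 + c)*((-3 - 1*(-3))*1 + 1) = (8 + 1)*((-3 - 1*(-3))*1 + 1) = 9*((-3 + 3)*1 + 1) = 9*(0*1 + 1) = 9*(0 + 1) = 9*1 = 9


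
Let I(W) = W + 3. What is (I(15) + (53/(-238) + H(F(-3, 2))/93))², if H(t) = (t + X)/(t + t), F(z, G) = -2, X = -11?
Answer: 621752751169/1959655824 ≈ 317.28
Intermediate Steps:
I(W) = 3 + W
H(t) = (-11 + t)/(2*t) (H(t) = (t - 11)/(t + t) = (-11 + t)/((2*t)) = (-11 + t)*(1/(2*t)) = (-11 + t)/(2*t))
(I(15) + (53/(-238) + H(F(-3, 2))/93))² = ((3 + 15) + (53/(-238) + ((½)*(-11 - 2)/(-2))/93))² = (18 + (53*(-1/238) + ((½)*(-½)*(-13))*(1/93)))² = (18 + (-53/238 + (13/4)*(1/93)))² = (18 + (-53/238 + 13/372))² = (18 - 8311/44268)² = (788513/44268)² = 621752751169/1959655824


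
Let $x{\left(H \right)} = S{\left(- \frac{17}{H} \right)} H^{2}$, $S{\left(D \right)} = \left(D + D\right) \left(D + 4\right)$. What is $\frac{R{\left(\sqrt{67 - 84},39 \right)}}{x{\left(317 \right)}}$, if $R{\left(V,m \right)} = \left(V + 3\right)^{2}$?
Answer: $\frac{4}{21267} - \frac{i \sqrt{17}}{7089} \approx 0.00018808 - 0.00058162 i$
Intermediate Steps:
$S{\left(D \right)} = 2 D \left(4 + D\right)$
$R{\left(V,m \right)} = \left(3 + V\right)^{2}$
$x{\left(H \right)} = - 34 H \left(4 - \frac{17}{H}\right)$ ($x{\left(H \right)} = 2 \left(- \frac{17}{H}\right) \left(4 - \frac{17}{H}\right) H^{2} = - \frac{34 \left(4 - \frac{17}{H}\right)}{H} H^{2} = - 34 H \left(4 - \frac{17}{H}\right)$)
$\frac{R{\left(\sqrt{67 - 84},39 \right)}}{x{\left(317 \right)}} = \frac{\left(3 + \sqrt{67 - 84}\right)^{2}}{578 - 43112} = \frac{\left(3 + \sqrt{-17}\right)^{2}}{578 - 43112} = \frac{\left(3 + i \sqrt{17}\right)^{2}}{-42534} = \left(3 + i \sqrt{17}\right)^{2} \left(- \frac{1}{42534}\right) = - \frac{\left(3 + i \sqrt{17}\right)^{2}}{42534}$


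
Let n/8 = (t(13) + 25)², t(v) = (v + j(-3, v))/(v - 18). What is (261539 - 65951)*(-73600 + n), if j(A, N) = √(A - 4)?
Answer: -340265225952/25 - 350493696*I*√7/25 ≈ -1.3611e+10 - 3.7093e+7*I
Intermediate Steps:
j(A, N) = √(-4 + A)
t(v) = (v + I*√7)/(-18 + v) (t(v) = (v + √(-4 - 3))/(v - 18) = (v + √(-7))/(-18 + v) = (v + I*√7)/(-18 + v))
n = 8*(112/5 - I*√7/5)² (n = 8*((13 + I*√7)/(-18 + 13) + 25)² = 8*((13 + I*√7)/(-5) + 25)² = 8*(-(13 + I*√7)/5 + 25)² = 8*((-13/5 - I*√7/5) + 25)² = 8*(112/5 - I*√7/5)² ≈ 4011.8 - 189.65*I)
(261539 - 65951)*(-73600 + n) = (261539 - 65951)*(-73600 + (100296/25 - 1792*I*√7/25)) = 195588*(-1739704/25 - 1792*I*√7/25) = -340265225952/25 - 350493696*I*√7/25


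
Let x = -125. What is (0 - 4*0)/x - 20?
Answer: -20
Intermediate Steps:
(0 - 4*0)/x - 20 = (0 - 4*0)/(-125) - 20 = -(0 + 0)/125 - 20 = -1/125*0 - 20 = 0 - 20 = -20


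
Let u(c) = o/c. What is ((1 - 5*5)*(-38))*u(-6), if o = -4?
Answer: 608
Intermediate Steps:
u(c) = -4/c
((1 - 5*5)*(-38))*u(-6) = ((1 - 5*5)*(-38))*(-4/(-6)) = ((1 - 25)*(-38))*(-4*(-⅙)) = -24*(-38)*(⅔) = 912*(⅔) = 608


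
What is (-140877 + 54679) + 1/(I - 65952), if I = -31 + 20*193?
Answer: -5354878355/62123 ≈ -86198.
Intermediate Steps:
I = 3829 (I = -31 + 3860 = 3829)
(-140877 + 54679) + 1/(I - 65952) = (-140877 + 54679) + 1/(3829 - 65952) = -86198 + 1/(-62123) = -86198 - 1/62123 = -5354878355/62123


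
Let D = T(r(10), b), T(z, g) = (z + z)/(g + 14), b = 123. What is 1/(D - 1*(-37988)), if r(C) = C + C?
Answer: 137/5204396 ≈ 2.6324e-5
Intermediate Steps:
r(C) = 2*C
T(z, g) = 2*z/(14 + g) (T(z, g) = (2*z)/(14 + g) = 2*z/(14 + g))
D = 40/137 (D = 2*(2*10)/(14 + 123) = 2*20/137 = 2*20*(1/137) = 40/137 ≈ 0.29197)
1/(D - 1*(-37988)) = 1/(40/137 - 1*(-37988)) = 1/(40/137 + 37988) = 1/(5204396/137) = 137/5204396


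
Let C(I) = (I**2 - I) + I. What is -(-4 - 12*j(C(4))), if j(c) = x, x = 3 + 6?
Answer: 112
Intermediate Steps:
x = 9
C(I) = I**2
j(c) = 9
-(-4 - 12*j(C(4))) = -(-4 - 12*9) = -(-4 - 108) = -1*(-112) = 112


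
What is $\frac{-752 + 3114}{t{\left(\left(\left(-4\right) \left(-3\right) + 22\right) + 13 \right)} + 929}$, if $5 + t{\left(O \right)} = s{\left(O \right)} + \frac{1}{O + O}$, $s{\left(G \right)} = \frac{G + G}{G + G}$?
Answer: $\frac{222028}{86951} \approx 2.5535$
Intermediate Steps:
$s{\left(G \right)} = 1$ ($s{\left(G \right)} = \frac{2 G}{2 G} = 2 G \frac{1}{2 G} = 1$)
$t{\left(O \right)} = -4 + \frac{1}{2 O}$ ($t{\left(O \right)} = -5 + \left(1 + \frac{1}{O + O}\right) = -5 + \left(1 + \frac{1}{2 O}\right) = -4 + \frac{1}{2 O}$)
$\frac{-752 + 3114}{t{\left(\left(\left(-4\right) \left(-3\right) + 22\right) + 13 \right)} + 929} = \frac{-752 + 3114}{\left(-4 + \frac{1}{2 \left(\left(\left(-4\right) \left(-3\right) + 22\right) + 13\right)}\right) + 929} = \frac{2362}{\left(-4 + \frac{1}{2 \left(\left(12 + 22\right) + 13\right)}\right) + 929} = \frac{2362}{\left(-4 + \frac{1}{2 \left(34 + 13\right)}\right) + 929} = \frac{2362}{\left(-4 + \frac{1}{2 \cdot 47}\right) + 929} = \frac{2362}{\left(-4 + \frac{1}{2} \cdot \frac{1}{47}\right) + 929} = \frac{2362}{\left(-4 + \frac{1}{94}\right) + 929} = \frac{2362}{- \frac{375}{94} + 929} = \frac{2362}{\frac{86951}{94}} = 2362 \cdot \frac{94}{86951} = \frac{222028}{86951}$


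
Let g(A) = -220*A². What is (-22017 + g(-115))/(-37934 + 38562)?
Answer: -2931517/628 ≈ -4668.0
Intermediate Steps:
(-22017 + g(-115))/(-37934 + 38562) = (-22017 - 220*(-115)²)/(-37934 + 38562) = (-22017 - 220*13225)/628 = (-22017 - 2909500)*(1/628) = -2931517*1/628 = -2931517/628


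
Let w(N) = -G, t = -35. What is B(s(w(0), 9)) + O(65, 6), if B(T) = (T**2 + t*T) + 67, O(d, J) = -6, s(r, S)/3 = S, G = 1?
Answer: -155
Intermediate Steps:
w(N) = -1 (w(N) = -1*1 = -1)
s(r, S) = 3*S
B(T) = 67 + T**2 - 35*T (B(T) = (T**2 - 35*T) + 67 = 67 + T**2 - 35*T)
B(s(w(0), 9)) + O(65, 6) = (67 + (3*9)**2 - 105*9) - 6 = (67 + 27**2 - 35*27) - 6 = (67 + 729 - 945) - 6 = -149 - 6 = -155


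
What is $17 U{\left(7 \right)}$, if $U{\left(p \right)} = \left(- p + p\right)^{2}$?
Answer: $0$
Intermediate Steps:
$U{\left(p \right)} = 0$ ($U{\left(p \right)} = 0^{2} = 0$)
$17 U{\left(7 \right)} = 17 \cdot 0 = 0$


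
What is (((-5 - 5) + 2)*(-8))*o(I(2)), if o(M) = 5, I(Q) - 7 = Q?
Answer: 320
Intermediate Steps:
I(Q) = 7 + Q
(((-5 - 5) + 2)*(-8))*o(I(2)) = (((-5 - 5) + 2)*(-8))*5 = ((-10 + 2)*(-8))*5 = -8*(-8)*5 = 64*5 = 320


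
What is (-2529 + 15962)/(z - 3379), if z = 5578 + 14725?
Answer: 13433/16924 ≈ 0.79373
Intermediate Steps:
z = 20303
(-2529 + 15962)/(z - 3379) = (-2529 + 15962)/(20303 - 3379) = 13433/16924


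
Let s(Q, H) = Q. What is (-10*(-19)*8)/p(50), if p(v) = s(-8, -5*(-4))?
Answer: -190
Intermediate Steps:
p(v) = -8
(-10*(-19)*8)/p(50) = (-10*(-19)*8)/(-8) = (190*8)*(-1/8) = 1520*(-1/8) = -190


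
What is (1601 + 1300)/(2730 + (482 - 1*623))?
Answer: 967/863 ≈ 1.1205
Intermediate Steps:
(1601 + 1300)/(2730 + (482 - 1*623)) = 2901/(2730 + (482 - 623)) = 2901/(2730 - 141) = 2901/2589 = 2901*(1/2589) = 967/863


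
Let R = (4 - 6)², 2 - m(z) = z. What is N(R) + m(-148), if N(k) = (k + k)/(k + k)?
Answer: 151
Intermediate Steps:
m(z) = 2 - z
R = 4 (R = (-2)² = 4)
N(k) = 1 (N(k) = (2*k)/((2*k)) = (2*k)*(1/(2*k)) = 1)
N(R) + m(-148) = 1 + (2 - 1*(-148)) = 1 + (2 + 148) = 1 + 150 = 151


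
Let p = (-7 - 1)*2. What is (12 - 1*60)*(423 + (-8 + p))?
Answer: -19152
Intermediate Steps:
p = -16 (p = -8*2 = -16)
(12 - 1*60)*(423 + (-8 + p)) = (12 - 1*60)*(423 + (-8 - 16)) = (12 - 60)*(423 - 24) = -48*399 = -19152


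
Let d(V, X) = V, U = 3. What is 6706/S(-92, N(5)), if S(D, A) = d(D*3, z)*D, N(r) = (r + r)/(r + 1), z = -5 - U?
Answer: 3353/12696 ≈ 0.26410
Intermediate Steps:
z = -8 (z = -5 - 1*3 = -5 - 3 = -8)
N(r) = 2*r/(1 + r) (N(r) = (2*r)/(1 + r) = 2*r/(1 + r))
S(D, A) = 3*D**2 (S(D, A) = (D*3)*D = (3*D)*D = 3*D**2)
6706/S(-92, N(5)) = 6706/((3*(-92)**2)) = 6706/((3*8464)) = 6706/25392 = 6706*(1/25392) = 3353/12696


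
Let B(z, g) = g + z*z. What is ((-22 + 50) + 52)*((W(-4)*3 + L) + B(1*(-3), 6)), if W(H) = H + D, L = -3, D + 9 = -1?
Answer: -2400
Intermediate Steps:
D = -10 (D = -9 - 1 = -10)
W(H) = -10 + H (W(H) = H - 10 = -10 + H)
B(z, g) = g + z²
((-22 + 50) + 52)*((W(-4)*3 + L) + B(1*(-3), 6)) = ((-22 + 50) + 52)*(((-10 - 4)*3 - 3) + (6 + (1*(-3))²)) = (28 + 52)*((-14*3 - 3) + (6 + (-3)²)) = 80*((-42 - 3) + (6 + 9)) = 80*(-45 + 15) = 80*(-30) = -2400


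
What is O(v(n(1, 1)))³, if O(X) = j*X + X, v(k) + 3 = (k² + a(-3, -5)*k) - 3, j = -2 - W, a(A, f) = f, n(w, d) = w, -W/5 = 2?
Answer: -729000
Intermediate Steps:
W = -10 (W = -5*2 = -10)
j = 8 (j = -2 - 1*(-10) = -2 + 10 = 8)
v(k) = -6 + k² - 5*k (v(k) = -3 + ((k² - 5*k) - 3) = -3 + (-3 + k² - 5*k) = -6 + k² - 5*k)
O(X) = 9*X (O(X) = 8*X + X = 9*X)
O(v(n(1, 1)))³ = (9*(-6 + 1² - 5*1))³ = (9*(-6 + 1 - 5))³ = (9*(-10))³ = (-90)³ = -729000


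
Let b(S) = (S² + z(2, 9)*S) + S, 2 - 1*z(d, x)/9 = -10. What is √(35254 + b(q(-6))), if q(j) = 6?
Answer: 2*√8986 ≈ 189.59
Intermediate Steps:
z(d, x) = 108 (z(d, x) = 18 - 9*(-10) = 18 + 90 = 108)
b(S) = S² + 109*S (b(S) = (S² + 108*S) + S = S² + 109*S)
√(35254 + b(q(-6))) = √(35254 + 6*(109 + 6)) = √(35254 + 6*115) = √(35254 + 690) = √35944 = 2*√8986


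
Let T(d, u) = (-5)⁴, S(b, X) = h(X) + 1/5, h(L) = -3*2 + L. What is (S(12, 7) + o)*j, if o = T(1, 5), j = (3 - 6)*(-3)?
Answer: 28179/5 ≈ 5635.8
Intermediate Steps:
h(L) = -6 + L
S(b, X) = -29/5 + X (S(b, X) = (-6 + X) + 1/5 = (-6 + X) + ⅕ = -29/5 + X)
j = 9 (j = -3*(-3) = 9)
T(d, u) = 625
o = 625
(S(12, 7) + o)*j = ((-29/5 + 7) + 625)*9 = (6/5 + 625)*9 = (3131/5)*9 = 28179/5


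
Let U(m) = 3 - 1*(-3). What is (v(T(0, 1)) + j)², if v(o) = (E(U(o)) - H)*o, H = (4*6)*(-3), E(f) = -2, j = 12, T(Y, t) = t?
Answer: 6724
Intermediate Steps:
U(m) = 6 (U(m) = 3 + 3 = 6)
H = -72 (H = 24*(-3) = -72)
v(o) = 70*o (v(o) = (-2 - 1*(-72))*o = (-2 + 72)*o = 70*o)
(v(T(0, 1)) + j)² = (70*1 + 12)² = (70 + 12)² = 82² = 6724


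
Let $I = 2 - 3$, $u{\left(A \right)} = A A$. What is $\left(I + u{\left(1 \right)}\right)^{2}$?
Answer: $0$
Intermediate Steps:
$u{\left(A \right)} = A^{2}$
$I = -1$ ($I = 2 - 3 = -1$)
$\left(I + u{\left(1 \right)}\right)^{2} = \left(-1 + 1^{2}\right)^{2} = \left(-1 + 1\right)^{2} = 0^{2} = 0$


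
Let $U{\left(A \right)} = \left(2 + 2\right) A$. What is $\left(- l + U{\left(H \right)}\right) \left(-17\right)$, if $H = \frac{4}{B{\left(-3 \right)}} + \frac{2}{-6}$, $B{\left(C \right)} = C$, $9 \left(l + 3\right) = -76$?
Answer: $- \frac{731}{9} \approx -81.222$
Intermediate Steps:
$l = - \frac{103}{9}$ ($l = -3 + \frac{1}{9} \left(-76\right) = -3 - \frac{76}{9} = - \frac{103}{9} \approx -11.444$)
$H = - \frac{5}{3}$ ($H = \frac{4}{-3} + \frac{2}{-6} = 4 \left(- \frac{1}{3}\right) + 2 \left(- \frac{1}{6}\right) = - \frac{4}{3} - \frac{1}{3} = - \frac{5}{3} \approx -1.6667$)
$U{\left(A \right)} = 4 A$
$\left(- l + U{\left(H \right)}\right) \left(-17\right) = \left(\left(-1\right) \left(- \frac{103}{9}\right) + 4 \left(- \frac{5}{3}\right)\right) \left(-17\right) = \left(\frac{103}{9} - \frac{20}{3}\right) \left(-17\right) = \frac{43}{9} \left(-17\right) = - \frac{731}{9}$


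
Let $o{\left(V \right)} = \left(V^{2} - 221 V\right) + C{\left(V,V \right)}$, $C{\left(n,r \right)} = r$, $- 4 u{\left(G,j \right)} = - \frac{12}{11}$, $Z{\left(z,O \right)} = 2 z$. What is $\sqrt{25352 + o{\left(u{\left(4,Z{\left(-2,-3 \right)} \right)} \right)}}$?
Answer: $\frac{\sqrt{3060341}}{11} \approx 159.03$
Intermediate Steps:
$u{\left(G,j \right)} = \frac{3}{11}$ ($u{\left(G,j \right)} = - \frac{\left(-12\right) \frac{1}{11}}{4} = \left(- \frac{1}{4}\right) \left(- \frac{12}{11}\right) = \frac{3}{11}$)
$o{\left(V \right)} = V^{2} - 220 V$ ($o{\left(V \right)} = \left(V^{2} - 221 V\right) + V = V^{2} - 220 V$)
$\sqrt{25352 + o{\left(u{\left(4,Z{\left(-2,-3 \right)} \right)} \right)}} = \sqrt{25352 + \frac{3 \left(-220 + \frac{3}{11}\right)}{11}} = \sqrt{25352 + \frac{3}{11} \left(- \frac{2417}{11}\right)} = \sqrt{25352 - \frac{7251}{121}} = \sqrt{\frac{3060341}{121}} = \frac{\sqrt{3060341}}{11}$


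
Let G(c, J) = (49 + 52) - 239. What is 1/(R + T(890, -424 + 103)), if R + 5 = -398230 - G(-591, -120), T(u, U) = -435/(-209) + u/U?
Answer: -67089/26707976008 ≈ -2.5119e-6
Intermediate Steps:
T(u, U) = 435/209 + u/U (T(u, U) = -435*(-1/209) + u/U = 435/209 + u/U)
G(c, J) = -138 (G(c, J) = 101 - 239 = -138)
R = -398097 (R = -5 + (-398230 - 1*(-138)) = -5 + (-398230 + 138) = -5 - 398092 = -398097)
1/(R + T(890, -424 + 103)) = 1/(-398097 + (435/209 + 890/(-424 + 103))) = 1/(-398097 + (435/209 + 890/(-321))) = 1/(-398097 + (435/209 + 890*(-1/321))) = 1/(-398097 + (435/209 - 890/321)) = 1/(-398097 - 46375/67089) = 1/(-26707976008/67089) = -67089/26707976008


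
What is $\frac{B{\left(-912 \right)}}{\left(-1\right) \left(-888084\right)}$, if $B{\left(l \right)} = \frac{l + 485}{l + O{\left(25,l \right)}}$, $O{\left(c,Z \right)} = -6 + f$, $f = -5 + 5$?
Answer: $\frac{427}{815261112} \approx 5.2376 \cdot 10^{-7}$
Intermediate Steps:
$f = 0$
$O{\left(c,Z \right)} = -6$ ($O{\left(c,Z \right)} = -6 + 0 = -6$)
$B{\left(l \right)} = \frac{485 + l}{-6 + l}$ ($B{\left(l \right)} = \frac{l + 485}{l - 6} = \frac{485 + l}{-6 + l}$)
$\frac{B{\left(-912 \right)}}{\left(-1\right) \left(-888084\right)} = \frac{\frac{1}{-6 - 912} \left(485 - 912\right)}{\left(-1\right) \left(-888084\right)} = \frac{\frac{1}{-918} \left(-427\right)}{888084} = \left(- \frac{1}{918}\right) \left(-427\right) \frac{1}{888084} = \frac{427}{918} \cdot \frac{1}{888084} = \frac{427}{815261112}$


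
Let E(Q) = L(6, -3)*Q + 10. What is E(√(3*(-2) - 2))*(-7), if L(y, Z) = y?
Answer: -70 - 84*I*√2 ≈ -70.0 - 118.79*I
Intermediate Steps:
E(Q) = 10 + 6*Q (E(Q) = 6*Q + 10 = 10 + 6*Q)
E(√(3*(-2) - 2))*(-7) = (10 + 6*√(3*(-2) - 2))*(-7) = (10 + 6*√(-6 - 2))*(-7) = (10 + 6*√(-8))*(-7) = (10 + 6*(2*I*√2))*(-7) = (10 + 12*I*√2)*(-7) = -70 - 84*I*√2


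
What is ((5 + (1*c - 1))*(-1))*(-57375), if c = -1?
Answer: 172125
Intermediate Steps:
((5 + (1*c - 1))*(-1))*(-57375) = ((5 + (1*(-1) - 1))*(-1))*(-57375) = ((5 + (-1 - 1))*(-1))*(-57375) = ((5 - 2)*(-1))*(-57375) = (3*(-1))*(-57375) = -3*(-57375) = 172125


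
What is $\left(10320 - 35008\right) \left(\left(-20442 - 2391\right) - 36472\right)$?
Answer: $1464121840$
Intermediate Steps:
$\left(10320 - 35008\right) \left(\left(-20442 - 2391\right) - 36472\right) = - 24688 \left(-22833 - 36472\right) = \left(-24688\right) \left(-59305\right) = 1464121840$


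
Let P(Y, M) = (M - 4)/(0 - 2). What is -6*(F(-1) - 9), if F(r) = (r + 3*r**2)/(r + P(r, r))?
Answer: 46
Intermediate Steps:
P(Y, M) = 2 - M/2 (P(Y, M) = (-4 + M)/(-2) = (-4 + M)*(-1/2) = 2 - M/2)
F(r) = (r + 3*r**2)/(2 + r/2) (F(r) = (r + 3*r**2)/(r + (2 - r/2)) = (r + 3*r**2)/(2 + r/2))
-6*(F(-1) - 9) = -6*(2*(-1)*(1 + 3*(-1))/(4 - 1) - 9) = -6*(2*(-1)*(1 - 3)/3 - 9) = -6*(2*(-1)*(1/3)*(-2) - 9) = -6*(4/3 - 9) = -6*(-23/3) = 46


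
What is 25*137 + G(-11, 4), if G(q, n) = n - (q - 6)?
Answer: 3446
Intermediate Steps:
G(q, n) = 6 + n - q (G(q, n) = n - (-6 + q) = n + (6 - q) = 6 + n - q)
25*137 + G(-11, 4) = 25*137 + (6 + 4 - 1*(-11)) = 3425 + (6 + 4 + 11) = 3425 + 21 = 3446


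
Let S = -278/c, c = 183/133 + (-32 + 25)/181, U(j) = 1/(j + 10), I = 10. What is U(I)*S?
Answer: -3346147/321920 ≈ -10.394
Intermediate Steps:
U(j) = 1/(10 + j)
c = 32192/24073 (c = 183*(1/133) - 7*1/181 = 183/133 - 7/181 = 32192/24073 ≈ 1.3373)
S = -3346147/16096 (S = -278/32192/24073 = -278*24073/32192 = -3346147/16096 ≈ -207.89)
U(I)*S = -3346147/16096/(10 + 10) = -3346147/16096/20 = (1/20)*(-3346147/16096) = -3346147/321920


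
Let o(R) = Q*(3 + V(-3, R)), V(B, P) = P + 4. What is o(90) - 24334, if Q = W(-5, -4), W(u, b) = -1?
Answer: -24431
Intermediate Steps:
V(B, P) = 4 + P
Q = -1
o(R) = -7 - R (o(R) = -(3 + (4 + R)) = -(7 + R) = -7 - R)
o(90) - 24334 = (-7 - 1*90) - 24334 = (-7 - 90) - 24334 = -97 - 24334 = -24431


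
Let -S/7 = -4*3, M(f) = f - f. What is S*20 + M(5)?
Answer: 1680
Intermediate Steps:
M(f) = 0
S = 84 (S = -(-28)*3 = -7*(-12) = 84)
S*20 + M(5) = 84*20 + 0 = 1680 + 0 = 1680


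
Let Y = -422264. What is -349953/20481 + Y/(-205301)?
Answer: -21065770623/1401589927 ≈ -15.030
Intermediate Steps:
-349953/20481 + Y/(-205301) = -349953/20481 - 422264/(-205301) = -349953*1/20481 - 422264*(-1/205301) = -116651/6827 + 422264/205301 = -21065770623/1401589927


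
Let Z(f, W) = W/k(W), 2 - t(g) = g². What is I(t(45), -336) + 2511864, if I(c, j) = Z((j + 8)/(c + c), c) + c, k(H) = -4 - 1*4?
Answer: 20080751/8 ≈ 2.5101e+6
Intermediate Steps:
k(H) = -8 (k(H) = -4 - 4 = -8)
t(g) = 2 - g²
Z(f, W) = -W/8 (Z(f, W) = W/(-8) = W*(-⅛) = -W/8)
I(c, j) = 7*c/8 (I(c, j) = -c/8 + c = 7*c/8)
I(t(45), -336) + 2511864 = 7*(2 - 1*45²)/8 + 2511864 = 7*(2 - 1*2025)/8 + 2511864 = 7*(2 - 2025)/8 + 2511864 = (7/8)*(-2023) + 2511864 = -14161/8 + 2511864 = 20080751/8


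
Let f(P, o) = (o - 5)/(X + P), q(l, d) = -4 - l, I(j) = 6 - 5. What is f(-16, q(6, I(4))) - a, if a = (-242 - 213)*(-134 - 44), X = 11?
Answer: -80987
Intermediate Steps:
I(j) = 1
a = 80990 (a = -455*(-178) = 80990)
f(P, o) = (-5 + o)/(11 + P) (f(P, o) = (o - 5)/(11 + P) = (-5 + o)/(11 + P))
f(-16, q(6, I(4))) - a = (-5 + (-4 - 1*6))/(11 - 16) - 1*80990 = (-5 + (-4 - 6))/(-5) - 80990 = -(-5 - 10)/5 - 80990 = -⅕*(-15) - 80990 = 3 - 80990 = -80987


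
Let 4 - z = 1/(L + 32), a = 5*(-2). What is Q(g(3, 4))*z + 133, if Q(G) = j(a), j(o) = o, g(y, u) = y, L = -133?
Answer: 9383/101 ≈ 92.901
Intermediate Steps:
a = -10
Q(G) = -10
z = 405/101 (z = 4 - 1/(-133 + 32) = 4 - 1/(-101) = 4 - 1*(-1/101) = 4 + 1/101 = 405/101 ≈ 4.0099)
Q(g(3, 4))*z + 133 = -10*405/101 + 133 = -4050/101 + 133 = 9383/101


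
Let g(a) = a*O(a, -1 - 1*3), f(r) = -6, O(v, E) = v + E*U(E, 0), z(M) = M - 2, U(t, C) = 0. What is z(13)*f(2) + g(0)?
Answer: -66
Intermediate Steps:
z(M) = -2 + M
O(v, E) = v (O(v, E) = v + E*0 = v + 0 = v)
g(a) = a² (g(a) = a*a = a²)
z(13)*f(2) + g(0) = (-2 + 13)*(-6) + 0² = 11*(-6) + 0 = -66 + 0 = -66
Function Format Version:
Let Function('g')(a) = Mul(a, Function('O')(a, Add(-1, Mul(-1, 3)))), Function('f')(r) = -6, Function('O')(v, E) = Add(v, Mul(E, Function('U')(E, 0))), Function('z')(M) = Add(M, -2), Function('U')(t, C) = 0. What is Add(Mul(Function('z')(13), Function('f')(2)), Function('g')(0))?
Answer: -66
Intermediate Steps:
Function('z')(M) = Add(-2, M)
Function('O')(v, E) = v (Function('O')(v, E) = Add(v, Mul(E, 0)) = Add(v, 0) = v)
Function('g')(a) = Pow(a, 2) (Function('g')(a) = Mul(a, a) = Pow(a, 2))
Add(Mul(Function('z')(13), Function('f')(2)), Function('g')(0)) = Add(Mul(Add(-2, 13), -6), Pow(0, 2)) = Add(Mul(11, -6), 0) = Add(-66, 0) = -66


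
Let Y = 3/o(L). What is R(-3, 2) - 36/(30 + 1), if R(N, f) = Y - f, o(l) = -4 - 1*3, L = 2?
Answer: -779/217 ≈ -3.5899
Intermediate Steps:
o(l) = -7 (o(l) = -4 - 3 = -7)
Y = -3/7 (Y = 3/(-7) = 3*(-1/7) = -3/7 ≈ -0.42857)
R(N, f) = -3/7 - f
R(-3, 2) - 36/(30 + 1) = (-3/7 - 1*2) - 36/(30 + 1) = (-3/7 - 2) - 36/31 = -17/7 - 36*1/31 = -17/7 - 36/31 = -779/217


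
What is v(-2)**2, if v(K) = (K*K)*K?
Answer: 64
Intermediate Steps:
v(K) = K**3 (v(K) = K**2*K = K**3)
v(-2)**2 = ((-2)**3)**2 = (-8)**2 = 64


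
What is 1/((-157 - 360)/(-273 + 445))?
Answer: -172/517 ≈ -0.33269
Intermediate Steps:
1/((-157 - 360)/(-273 + 445)) = 1/(-517/172) = -172/517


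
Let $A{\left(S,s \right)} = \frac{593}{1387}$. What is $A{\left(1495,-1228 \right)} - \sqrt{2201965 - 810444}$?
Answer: $\frac{593}{1387} - \sqrt{1391521} \approx -1179.2$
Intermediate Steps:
$A{\left(S,s \right)} = \frac{593}{1387}$ ($A{\left(S,s \right)} = 593 \cdot \frac{1}{1387} = \frac{593}{1387}$)
$A{\left(1495,-1228 \right)} - \sqrt{2201965 - 810444} = \frac{593}{1387} - \sqrt{2201965 - 810444} = \frac{593}{1387} - \sqrt{1391521}$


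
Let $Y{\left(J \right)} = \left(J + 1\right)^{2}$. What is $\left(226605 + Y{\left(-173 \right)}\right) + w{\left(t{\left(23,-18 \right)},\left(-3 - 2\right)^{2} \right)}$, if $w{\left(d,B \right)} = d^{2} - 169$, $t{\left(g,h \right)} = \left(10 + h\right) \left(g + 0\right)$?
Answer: $289876$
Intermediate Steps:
$t{\left(g,h \right)} = g \left(10 + h\right)$ ($t{\left(g,h \right)} = \left(10 + h\right) g = g \left(10 + h\right)$)
$Y{\left(J \right)} = \left(1 + J\right)^{2}$
$w{\left(d,B \right)} = -169 + d^{2}$ ($w{\left(d,B \right)} = d^{2} - 169 = -169 + d^{2}$)
$\left(226605 + Y{\left(-173 \right)}\right) + w{\left(t{\left(23,-18 \right)},\left(-3 - 2\right)^{2} \right)} = \left(226605 + \left(1 - 173\right)^{2}\right) - \left(169 - \left(23 \left(10 - 18\right)\right)^{2}\right) = \left(226605 + \left(-172\right)^{2}\right) - \left(169 - \left(23 \left(-8\right)\right)^{2}\right) = \left(226605 + 29584\right) - \left(169 - \left(-184\right)^{2}\right) = 256189 + \left(-169 + 33856\right) = 256189 + 33687 = 289876$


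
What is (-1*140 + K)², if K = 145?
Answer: 25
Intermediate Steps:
(-1*140 + K)² = (-1*140 + 145)² = (-140 + 145)² = 5² = 25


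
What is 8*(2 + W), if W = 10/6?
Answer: 88/3 ≈ 29.333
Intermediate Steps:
W = 5/3 (W = 10*(1/6) = 5/3 ≈ 1.6667)
8*(2 + W) = 8*(2 + 5/3) = 8*(11/3) = 88/3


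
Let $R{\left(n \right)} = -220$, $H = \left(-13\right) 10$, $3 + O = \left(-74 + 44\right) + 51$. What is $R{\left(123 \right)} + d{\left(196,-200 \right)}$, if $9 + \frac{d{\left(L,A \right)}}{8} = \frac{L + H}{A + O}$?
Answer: $- \frac{26836}{91} \approx -294.9$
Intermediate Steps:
$O = 18$ ($O = -3 + \left(\left(-74 + 44\right) + 51\right) = -3 + \left(-30 + 51\right) = -3 + 21 = 18$)
$H = -130$
$d{\left(L,A \right)} = -72 + \frac{8 \left(-130 + L\right)}{18 + A}$ ($d{\left(L,A \right)} = -72 + 8 \frac{L - 130}{A + 18} = -72 + 8 \frac{-130 + L}{18 + A} = -72 + \frac{8 \left(-130 + L\right)}{18 + A}$)
$R{\left(123 \right)} + d{\left(196,-200 \right)} = -220 + \frac{8 \left(-292 + 196 - -1800\right)}{18 - 200} = -220 + \frac{8 \left(-292 + 196 + 1800\right)}{-182} = -220 + 8 \left(- \frac{1}{182}\right) 1704 = -220 - \frac{6816}{91} = - \frac{26836}{91}$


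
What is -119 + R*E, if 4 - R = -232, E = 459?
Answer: 108205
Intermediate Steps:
R = 236 (R = 4 - 1*(-232) = 4 + 232 = 236)
-119 + R*E = -119 + 236*459 = -119 + 108324 = 108205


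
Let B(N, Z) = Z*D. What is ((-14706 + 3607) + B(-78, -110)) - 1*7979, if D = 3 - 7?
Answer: -18638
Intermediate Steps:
D = -4
B(N, Z) = -4*Z (B(N, Z) = Z*(-4) = -4*Z)
((-14706 + 3607) + B(-78, -110)) - 1*7979 = ((-14706 + 3607) - 4*(-110)) - 1*7979 = (-11099 + 440) - 7979 = -10659 - 7979 = -18638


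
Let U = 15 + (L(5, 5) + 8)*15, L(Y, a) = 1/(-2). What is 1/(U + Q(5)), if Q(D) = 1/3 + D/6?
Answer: 3/386 ≈ 0.0077720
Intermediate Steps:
L(Y, a) = -½
Q(D) = ⅓ + D/6 (Q(D) = 1*(⅓) + D*(⅙) = ⅓ + D/6)
U = 255/2 (U = 15 + (-½ + 8)*15 = 15 + (15/2)*15 = 15 + 225/2 = 255/2 ≈ 127.50)
1/(U + Q(5)) = 1/(255/2 + (⅓ + (⅙)*5)) = 1/(255/2 + (⅓ + ⅚)) = 1/(255/2 + 7/6) = 1/(386/3) = 3/386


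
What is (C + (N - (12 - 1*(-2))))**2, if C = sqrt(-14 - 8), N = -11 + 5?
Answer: (20 - I*sqrt(22))**2 ≈ 378.0 - 187.62*I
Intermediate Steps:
N = -6
C = I*sqrt(22) (C = sqrt(-22) = I*sqrt(22) ≈ 4.6904*I)
(C + (N - (12 - 1*(-2))))**2 = (I*sqrt(22) + (-6 - (12 - 1*(-2))))**2 = (I*sqrt(22) + (-6 - (12 + 2)))**2 = (I*sqrt(22) + (-6 - 1*14))**2 = (I*sqrt(22) + (-6 - 14))**2 = (I*sqrt(22) - 20)**2 = (-20 + I*sqrt(22))**2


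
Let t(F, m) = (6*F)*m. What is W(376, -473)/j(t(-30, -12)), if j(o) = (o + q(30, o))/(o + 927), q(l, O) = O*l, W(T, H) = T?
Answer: 16121/930 ≈ 17.334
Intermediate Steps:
t(F, m) = 6*F*m
j(o) = 31*o/(927 + o) (j(o) = (o + o*30)/(o + 927) = (o + 30*o)/(927 + o) = (31*o)/(927 + o) = 31*o/(927 + o))
W(376, -473)/j(t(-30, -12)) = 376/((31*(6*(-30)*(-12))/(927 + 6*(-30)*(-12)))) = 376/((31*2160/(927 + 2160))) = 376/((31*2160/3087)) = 376/((31*2160*(1/3087))) = 376/(7440/343) = 376*(343/7440) = 16121/930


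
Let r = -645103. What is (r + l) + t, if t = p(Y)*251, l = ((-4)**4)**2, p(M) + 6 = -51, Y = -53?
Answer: -593874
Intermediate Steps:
p(M) = -57 (p(M) = -6 - 51 = -57)
l = 65536 (l = 256**2 = 65536)
t = -14307 (t = -57*251 = -14307)
(r + l) + t = (-645103 + 65536) - 14307 = -579567 - 14307 = -593874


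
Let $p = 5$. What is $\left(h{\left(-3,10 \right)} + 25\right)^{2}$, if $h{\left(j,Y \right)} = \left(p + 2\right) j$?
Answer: $16$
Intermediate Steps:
$h{\left(j,Y \right)} = 7 j$ ($h{\left(j,Y \right)} = \left(5 + 2\right) j = 7 j$)
$\left(h{\left(-3,10 \right)} + 25\right)^{2} = \left(7 \left(-3\right) + 25\right)^{2} = \left(-21 + 25\right)^{2} = 4^{2} = 16$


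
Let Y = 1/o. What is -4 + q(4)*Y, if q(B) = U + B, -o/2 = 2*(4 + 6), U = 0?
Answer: -41/10 ≈ -4.1000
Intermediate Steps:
o = -40 (o = -4*(4 + 6) = -4*10 = -2*20 = -40)
Y = -1/40 (Y = 1/(-40) = -1/40 ≈ -0.025000)
q(B) = B (q(B) = 0 + B = B)
-4 + q(4)*Y = -4 + 4*(-1/40) = -4 - 1/10 = -41/10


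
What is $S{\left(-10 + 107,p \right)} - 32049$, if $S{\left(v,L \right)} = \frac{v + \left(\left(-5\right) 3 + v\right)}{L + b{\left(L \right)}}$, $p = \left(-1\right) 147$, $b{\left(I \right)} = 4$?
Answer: $- \frac{4583186}{143} \approx -32050.0$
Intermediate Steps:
$p = -147$
$S{\left(v,L \right)} = \frac{-15 + 2 v}{4 + L}$ ($S{\left(v,L \right)} = \frac{v + \left(\left(-5\right) 3 + v\right)}{L + 4} = \frac{v + \left(-15 + v\right)}{4 + L} = \frac{-15 + 2 v}{4 + L}$)
$S{\left(-10 + 107,p \right)} - 32049 = \frac{-15 + 2 \left(-10 + 107\right)}{4 - 147} - 32049 = \frac{-15 + 2 \cdot 97}{-143} - 32049 = - \frac{-15 + 194}{143} - 32049 = \left(- \frac{1}{143}\right) 179 - 32049 = - \frac{179}{143} - 32049 = - \frac{4583186}{143}$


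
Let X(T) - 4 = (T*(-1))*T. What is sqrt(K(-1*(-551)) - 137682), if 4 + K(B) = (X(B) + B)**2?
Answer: 3*sqrt(10204082270) ≈ 3.0305e+5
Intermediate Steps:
X(T) = 4 - T**2 (X(T) = 4 + (T*(-1))*T = 4 + (-T)*T = 4 - T**2)
K(B) = -4 + (4 + B - B**2)**2 (K(B) = -4 + ((4 - B**2) + B)**2 = -4 + (4 + B - B**2)**2)
sqrt(K(-1*(-551)) - 137682) = sqrt((-4 + (4 - 1*(-551) - (-1*(-551))**2)**2) - 137682) = sqrt((-4 + (4 + 551 - 1*551**2)**2) - 137682) = sqrt((-4 + (4 + 551 - 1*303601)**2) - 137682) = sqrt((-4 + (4 + 551 - 303601)**2) - 137682) = sqrt((-4 + (-303046)**2) - 137682) = sqrt((-4 + 91836878116) - 137682) = sqrt(91836878112 - 137682) = sqrt(91836740430) = 3*sqrt(10204082270)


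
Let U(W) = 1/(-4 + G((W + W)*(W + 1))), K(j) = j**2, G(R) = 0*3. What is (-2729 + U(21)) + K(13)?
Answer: -10241/4 ≈ -2560.3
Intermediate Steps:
G(R) = 0
U(W) = -1/4 (U(W) = 1/(-4 + 0) = 1/(-4) = -1/4)
(-2729 + U(21)) + K(13) = (-2729 - 1/4) + 13**2 = -10917/4 + 169 = -10241/4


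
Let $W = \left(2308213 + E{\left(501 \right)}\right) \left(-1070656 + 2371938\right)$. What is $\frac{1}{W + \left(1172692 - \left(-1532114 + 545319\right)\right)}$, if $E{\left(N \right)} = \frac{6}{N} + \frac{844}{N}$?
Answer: $\frac{501}{1504823838554753} \approx 3.3293 \cdot 10^{-13}$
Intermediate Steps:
$E{\left(N \right)} = \frac{850}{N}$
$W = \frac{1504822756651766}{501}$ ($W = \left(2308213 + \frac{850}{501}\right) \left(-1070656 + 2371938\right) = \left(2308213 + 850 \cdot \frac{1}{501}\right) 1301282 = \left(2308213 + \frac{850}{501}\right) 1301282 = \frac{1156415563}{501} \cdot 1301282 = \frac{1504822756651766}{501} \approx 3.0036 \cdot 10^{12}$)
$\frac{1}{W + \left(1172692 - \left(-1532114 + 545319\right)\right)} = \frac{1}{\frac{1504822756651766}{501} + \left(1172692 - \left(-1532114 + 545319\right)\right)} = \frac{1}{\frac{1504822756651766}{501} + \left(1172692 - -986795\right)} = \frac{1}{\frac{1504822756651766}{501} + \left(1172692 + 986795\right)} = \frac{1}{\frac{1504822756651766}{501} + 2159487} = \frac{1}{\frac{1504823838554753}{501}} = \frac{501}{1504823838554753}$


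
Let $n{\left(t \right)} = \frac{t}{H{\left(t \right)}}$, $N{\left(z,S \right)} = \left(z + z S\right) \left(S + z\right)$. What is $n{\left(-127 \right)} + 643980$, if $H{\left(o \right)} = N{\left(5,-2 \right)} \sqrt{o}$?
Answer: $643980 - \frac{i \sqrt{127}}{15} \approx 6.4398 \cdot 10^{5} - 0.7513 i$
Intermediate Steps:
$N{\left(z,S \right)} = \left(S + z\right) \left(z + S z\right)$ ($N{\left(z,S \right)} = \left(z + S z\right) \left(S + z\right) = \left(S + z\right) \left(z + S z\right)$)
$H{\left(o \right)} = - 15 \sqrt{o}$ ($H{\left(o \right)} = 5 \left(-2 + 5 + \left(-2\right)^{2} - 10\right) \sqrt{o} = 5 \left(-2 + 5 + 4 - 10\right) \sqrt{o} = 5 \left(-3\right) \sqrt{o} = - 15 \sqrt{o}$)
$n{\left(t \right)} = - \frac{\sqrt{t}}{15}$ ($n{\left(t \right)} = \frac{t}{\left(-15\right) \sqrt{t}} = t \left(- \frac{1}{15 \sqrt{t}}\right) = - \frac{\sqrt{t}}{15}$)
$n{\left(-127 \right)} + 643980 = - \frac{\sqrt{-127}}{15} + 643980 = - \frac{i \sqrt{127}}{15} + 643980 = 643980 - \frac{i \sqrt{127}}{15}$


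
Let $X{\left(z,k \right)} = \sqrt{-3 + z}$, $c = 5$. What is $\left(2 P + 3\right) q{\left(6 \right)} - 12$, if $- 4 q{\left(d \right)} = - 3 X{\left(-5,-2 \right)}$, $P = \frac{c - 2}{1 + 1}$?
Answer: $-12 + 9 i \sqrt{2} \approx -12.0 + 12.728 i$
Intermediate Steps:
$P = \frac{3}{2}$ ($P = \frac{5 - 2}{1 + 1} = \frac{3}{2} \approx 1.5$)
$q{\left(d \right)} = \frac{3 i \sqrt{2}}{2}$ ($q{\left(d \right)} = - \frac{\left(-3\right) \sqrt{-3 - 5}}{4} = - \frac{\left(-3\right) \sqrt{-8}}{4} = - \frac{\left(-3\right) 2 i \sqrt{2}}{4} = - \frac{\left(-6\right) i \sqrt{2}}{4} = \frac{3 i \sqrt{2}}{2}$)
$\left(2 P + 3\right) q{\left(6 \right)} - 12 = \left(2 \cdot \frac{3}{2} + 3\right) \frac{3 i \sqrt{2}}{2} - 12 = \left(3 + 3\right) \frac{3 i \sqrt{2}}{2} - 12 = 6 \frac{3 i \sqrt{2}}{2} - 12 = 9 i \sqrt{2} - 12 = -12 + 9 i \sqrt{2}$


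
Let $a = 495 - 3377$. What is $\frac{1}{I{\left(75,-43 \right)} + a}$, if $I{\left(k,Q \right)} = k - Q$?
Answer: $- \frac{1}{2764} \approx -0.00036179$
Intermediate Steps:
$a = -2882$ ($a = 495 - 3377 = -2882$)
$\frac{1}{I{\left(75,-43 \right)} + a} = \frac{1}{\left(75 - -43\right) - 2882} = \frac{1}{\left(75 + 43\right) - 2882} = \frac{1}{118 - 2882} = \frac{1}{-2764} = - \frac{1}{2764}$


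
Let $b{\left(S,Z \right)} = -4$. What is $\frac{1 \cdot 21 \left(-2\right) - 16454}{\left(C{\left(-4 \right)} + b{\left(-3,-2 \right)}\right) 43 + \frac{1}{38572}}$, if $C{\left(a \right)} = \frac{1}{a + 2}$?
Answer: $\frac{636283712}{7463681} \approx 85.251$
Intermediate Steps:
$C{\left(a \right)} = \frac{1}{2 + a}$
$\frac{1 \cdot 21 \left(-2\right) - 16454}{\left(C{\left(-4 \right)} + b{\left(-3,-2 \right)}\right) 43 + \frac{1}{38572}} = \frac{1 \cdot 21 \left(-2\right) - 16454}{\left(\frac{1}{2 - 4} - 4\right) 43 + \frac{1}{38572}} = \frac{21 \left(-2\right) - 16454}{\left(\frac{1}{-2} - 4\right) 43 + \frac{1}{38572}} = \frac{-42 - 16454}{\left(- \frac{1}{2} - 4\right) 43 + \frac{1}{38572}} = - \frac{16496}{\left(- \frac{9}{2}\right) 43 + \frac{1}{38572}} = - \frac{16496}{- \frac{387}{2} + \frac{1}{38572}} = - \frac{16496}{- \frac{7463681}{38572}} = \left(-16496\right) \left(- \frac{38572}{7463681}\right) = \frac{636283712}{7463681}$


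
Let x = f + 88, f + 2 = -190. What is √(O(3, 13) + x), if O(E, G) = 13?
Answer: I*√91 ≈ 9.5394*I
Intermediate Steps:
f = -192 (f = -2 - 190 = -192)
x = -104 (x = -192 + 88 = -104)
√(O(3, 13) + x) = √(13 - 104) = √(-91) = I*√91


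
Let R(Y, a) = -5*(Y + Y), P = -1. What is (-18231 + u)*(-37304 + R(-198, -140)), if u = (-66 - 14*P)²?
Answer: 548475748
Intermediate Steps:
R(Y, a) = -10*Y
u = 2704 (u = (-66 - 14*(-1))² = (-66 + 14)² = (-52)² = 2704)
(-18231 + u)*(-37304 + R(-198, -140)) = (-18231 + 2704)*(-37304 - 10*(-198)) = -15527*(-37304 + 1980) = -15527*(-35324) = 548475748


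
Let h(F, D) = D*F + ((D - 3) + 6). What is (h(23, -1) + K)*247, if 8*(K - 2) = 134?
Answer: -2223/4 ≈ -555.75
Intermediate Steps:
K = 75/4 (K = 2 + (1/8)*134 = 2 + 67/4 = 75/4 ≈ 18.750)
h(F, D) = 3 + D + D*F (h(F, D) = D*F + ((-3 + D) + 6) = D*F + (3 + D) = 3 + D + D*F)
(h(23, -1) + K)*247 = ((3 - 1 - 1*23) + 75/4)*247 = ((3 - 1 - 23) + 75/4)*247 = (-21 + 75/4)*247 = -9/4*247 = -2223/4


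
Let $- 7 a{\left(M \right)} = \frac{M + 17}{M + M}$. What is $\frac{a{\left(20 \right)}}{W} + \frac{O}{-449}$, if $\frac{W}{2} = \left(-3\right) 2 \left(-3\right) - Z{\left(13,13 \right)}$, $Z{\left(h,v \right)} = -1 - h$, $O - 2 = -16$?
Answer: $\frac{234267}{8046080} \approx 0.029116$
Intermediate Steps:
$a{\left(M \right)} = - \frac{17 + M}{14 M}$ ($a{\left(M \right)} = - \frac{\left(M + 17\right) \frac{1}{M + M}}{7} = - \frac{\left(17 + M\right) \frac{1}{2 M}}{7} = - \frac{\frac{1}{2} \frac{1}{M} \left(17 + M\right)}{7} = - \frac{17 + M}{14 M}$)
$O = -14$ ($O = 2 - 16 = -14$)
$W = 64$ ($W = 2 \left(\left(-3\right) 2 \left(-3\right) - \left(-1 - 13\right)\right) = 2 \left(\left(-6\right) \left(-3\right) - \left(-1 - 13\right)\right) = 2 \left(18 - -14\right) = 2 \left(18 + 14\right) = 2 \cdot 32 = 64$)
$\frac{a{\left(20 \right)}}{W} + \frac{O}{-449} = \frac{\frac{1}{14} \cdot \frac{1}{20} \left(-17 - 20\right)}{64} - \frac{14}{-449} = \frac{1}{14} \cdot \frac{1}{20} \left(-17 - 20\right) \frac{1}{64} - - \frac{14}{449} = \frac{1}{14} \cdot \frac{1}{20} \left(-37\right) \frac{1}{64} + \frac{14}{449} = \left(- \frac{37}{280}\right) \frac{1}{64} + \frac{14}{449} = - \frac{37}{17920} + \frac{14}{449} = \frac{234267}{8046080}$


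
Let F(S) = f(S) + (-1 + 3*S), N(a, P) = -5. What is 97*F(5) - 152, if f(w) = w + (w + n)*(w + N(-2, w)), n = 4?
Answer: 1691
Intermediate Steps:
f(w) = w + (-5 + w)*(4 + w) (f(w) = w + (w + 4)*(w - 5) = w + (4 + w)*(-5 + w) = w + (-5 + w)*(4 + w))
F(S) = -21 + S² + 3*S (F(S) = (-20 + S²) + (-1 + 3*S) = -21 + S² + 3*S)
97*F(5) - 152 = 97*(-21 + 5² + 3*5) - 152 = 97*(-21 + 25 + 15) - 152 = 97*19 - 152 = 1843 - 152 = 1691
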